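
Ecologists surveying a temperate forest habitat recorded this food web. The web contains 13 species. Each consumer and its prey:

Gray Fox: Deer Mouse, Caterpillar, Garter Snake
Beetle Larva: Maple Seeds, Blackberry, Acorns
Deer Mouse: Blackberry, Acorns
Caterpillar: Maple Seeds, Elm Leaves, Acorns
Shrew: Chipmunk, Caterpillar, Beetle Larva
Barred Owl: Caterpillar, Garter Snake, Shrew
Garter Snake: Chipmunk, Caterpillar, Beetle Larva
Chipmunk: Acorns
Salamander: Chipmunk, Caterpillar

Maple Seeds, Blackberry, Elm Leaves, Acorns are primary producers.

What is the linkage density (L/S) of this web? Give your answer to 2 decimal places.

There are L = 23 links among S = 13 species.
L/S = 23/13 = 1.7692 ≈ 1.77.

L/S = 1.77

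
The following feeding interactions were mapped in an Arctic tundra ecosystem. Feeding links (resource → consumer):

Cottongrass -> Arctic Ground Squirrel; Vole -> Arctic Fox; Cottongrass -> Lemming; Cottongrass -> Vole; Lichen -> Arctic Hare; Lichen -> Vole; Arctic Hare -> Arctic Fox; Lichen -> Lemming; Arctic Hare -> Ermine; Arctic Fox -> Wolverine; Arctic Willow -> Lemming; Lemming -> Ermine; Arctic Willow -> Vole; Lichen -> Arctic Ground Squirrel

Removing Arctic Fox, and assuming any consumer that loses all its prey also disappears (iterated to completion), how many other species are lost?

Remove Arctic Fox.
Round 1: Wolverine (all prey gone) → extinct.
No further losses. Total secondary extinctions: 1.

1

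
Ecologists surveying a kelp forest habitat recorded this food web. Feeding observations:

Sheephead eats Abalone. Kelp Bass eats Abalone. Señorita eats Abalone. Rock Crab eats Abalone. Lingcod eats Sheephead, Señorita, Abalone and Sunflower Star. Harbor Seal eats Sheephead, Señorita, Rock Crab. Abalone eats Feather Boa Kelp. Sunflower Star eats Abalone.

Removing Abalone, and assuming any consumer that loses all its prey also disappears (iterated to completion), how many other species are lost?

Remove Abalone.
Round 1: Rock Crab (all prey gone), Kelp Bass (all prey gone), Sunflower Star (all prey gone), Señorita (all prey gone), Sheephead (all prey gone) → extinct.
Round 2: Harbor Seal (all prey gone), Lingcod (all prey gone) → extinct.
No further losses. Total secondary extinctions: 7.

7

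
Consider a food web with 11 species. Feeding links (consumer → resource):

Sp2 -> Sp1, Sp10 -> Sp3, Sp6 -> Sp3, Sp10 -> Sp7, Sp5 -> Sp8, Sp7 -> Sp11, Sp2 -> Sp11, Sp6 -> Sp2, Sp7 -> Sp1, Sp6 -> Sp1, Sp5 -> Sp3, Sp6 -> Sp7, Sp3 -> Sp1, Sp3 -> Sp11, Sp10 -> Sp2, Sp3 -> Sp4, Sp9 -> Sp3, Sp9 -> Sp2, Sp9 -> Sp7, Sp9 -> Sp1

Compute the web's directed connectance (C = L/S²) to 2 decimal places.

C = 0.17

The web has S = 11 species and L = 20 feeding links.
C = L / S² = 20 / 121 = 0.1653 ≈ 0.17.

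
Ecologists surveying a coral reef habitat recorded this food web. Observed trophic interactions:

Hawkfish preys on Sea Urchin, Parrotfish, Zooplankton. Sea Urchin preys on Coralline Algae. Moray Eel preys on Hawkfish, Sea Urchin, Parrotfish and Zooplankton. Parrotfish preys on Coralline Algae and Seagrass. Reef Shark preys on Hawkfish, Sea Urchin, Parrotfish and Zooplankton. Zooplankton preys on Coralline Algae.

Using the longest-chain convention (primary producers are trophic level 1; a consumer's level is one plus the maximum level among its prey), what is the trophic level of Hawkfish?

Coralline Algae is a producer → level 1.
Zooplankton eats Coralline Algae → level 2.
Hawkfish eats Zooplankton (level 2); other prey at levels: Parrotfish 2, Sea Urchin 2 → level 3.

Trophic level 3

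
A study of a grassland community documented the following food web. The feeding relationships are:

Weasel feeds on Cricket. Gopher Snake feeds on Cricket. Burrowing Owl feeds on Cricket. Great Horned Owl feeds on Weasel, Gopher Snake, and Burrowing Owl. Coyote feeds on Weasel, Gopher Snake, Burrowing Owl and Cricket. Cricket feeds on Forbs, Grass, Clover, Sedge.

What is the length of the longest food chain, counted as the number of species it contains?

4 species

One longest chain: Grass → Cricket → Burrowing Owl → Great Horned Owl.
It has 4 species and 3 links.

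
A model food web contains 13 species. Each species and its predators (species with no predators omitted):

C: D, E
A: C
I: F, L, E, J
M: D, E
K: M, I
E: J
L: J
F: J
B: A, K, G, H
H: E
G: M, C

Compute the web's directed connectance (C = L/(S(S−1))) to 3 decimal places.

C = 0.135

The web has S = 13 species and L = 21 feeding links.
C = L / (S(S−1)) = 21 / 156 = 0.1346 ≈ 0.135.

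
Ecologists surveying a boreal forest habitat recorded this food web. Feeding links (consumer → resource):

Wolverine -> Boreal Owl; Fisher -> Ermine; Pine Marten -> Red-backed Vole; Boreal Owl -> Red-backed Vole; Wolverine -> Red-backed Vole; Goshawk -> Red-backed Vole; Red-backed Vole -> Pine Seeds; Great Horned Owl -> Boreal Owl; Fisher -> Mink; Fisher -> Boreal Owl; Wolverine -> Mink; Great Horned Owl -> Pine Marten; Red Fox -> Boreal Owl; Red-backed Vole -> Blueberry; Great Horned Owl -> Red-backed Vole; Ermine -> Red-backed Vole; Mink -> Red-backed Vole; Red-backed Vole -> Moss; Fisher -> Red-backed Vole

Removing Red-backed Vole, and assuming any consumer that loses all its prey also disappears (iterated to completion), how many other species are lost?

9

Remove Red-backed Vole.
Round 1: Boreal Owl (all prey gone), Goshawk (all prey gone), Mink (all prey gone), Pine Marten (all prey gone), Ermine (all prey gone) → extinct.
Round 2: Fisher (all prey gone), Wolverine (all prey gone), Great Horned Owl (all prey gone), Red Fox (all prey gone) → extinct.
No further losses. Total secondary extinctions: 9.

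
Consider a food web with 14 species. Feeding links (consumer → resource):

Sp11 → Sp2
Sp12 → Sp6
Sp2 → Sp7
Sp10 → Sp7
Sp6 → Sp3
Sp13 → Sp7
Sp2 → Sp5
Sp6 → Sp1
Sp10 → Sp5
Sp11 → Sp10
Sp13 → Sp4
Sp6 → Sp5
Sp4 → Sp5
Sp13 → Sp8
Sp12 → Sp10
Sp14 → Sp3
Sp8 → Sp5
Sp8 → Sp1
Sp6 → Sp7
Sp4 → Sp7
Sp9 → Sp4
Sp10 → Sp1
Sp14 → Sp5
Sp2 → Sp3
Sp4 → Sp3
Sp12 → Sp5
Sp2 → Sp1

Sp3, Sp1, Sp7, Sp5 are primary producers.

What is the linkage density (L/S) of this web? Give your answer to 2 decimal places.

There are L = 27 links among S = 14 species.
L/S = 27/14 = 1.9286 ≈ 1.93.

L/S = 1.93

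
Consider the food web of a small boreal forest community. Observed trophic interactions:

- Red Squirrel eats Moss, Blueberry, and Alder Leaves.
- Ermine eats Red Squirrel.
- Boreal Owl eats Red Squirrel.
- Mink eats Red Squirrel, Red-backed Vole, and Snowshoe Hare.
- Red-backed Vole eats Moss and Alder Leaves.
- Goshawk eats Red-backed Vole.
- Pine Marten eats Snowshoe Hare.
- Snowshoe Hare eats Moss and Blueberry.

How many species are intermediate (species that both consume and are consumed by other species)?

3

Intermediate species (has both prey and predators): Snowshoe Hare, Red-backed Vole, Red Squirrel.
Count: 3.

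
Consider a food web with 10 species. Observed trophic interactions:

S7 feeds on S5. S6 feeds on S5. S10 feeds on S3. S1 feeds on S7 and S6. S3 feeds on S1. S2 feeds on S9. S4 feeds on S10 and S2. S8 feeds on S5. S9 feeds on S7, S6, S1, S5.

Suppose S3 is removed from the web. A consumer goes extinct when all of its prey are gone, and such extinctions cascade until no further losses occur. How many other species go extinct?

1

Remove S3.
Round 1: S10 (all prey gone) → extinct.
No further losses. Total secondary extinctions: 1.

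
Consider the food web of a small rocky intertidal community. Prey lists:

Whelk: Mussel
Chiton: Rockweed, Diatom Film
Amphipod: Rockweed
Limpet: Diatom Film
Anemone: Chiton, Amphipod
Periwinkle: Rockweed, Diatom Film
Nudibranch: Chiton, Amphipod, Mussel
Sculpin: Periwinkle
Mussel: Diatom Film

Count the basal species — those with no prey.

Basal species (no prey listed): Rockweed, Diatom Film.
Count: 2.

2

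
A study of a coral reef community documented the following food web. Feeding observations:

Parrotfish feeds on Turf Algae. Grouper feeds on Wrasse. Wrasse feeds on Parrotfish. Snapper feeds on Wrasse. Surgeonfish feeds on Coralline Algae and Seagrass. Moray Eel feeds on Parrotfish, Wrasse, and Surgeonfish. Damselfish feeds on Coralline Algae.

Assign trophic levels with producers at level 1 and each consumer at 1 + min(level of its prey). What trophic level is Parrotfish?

Trophic level 2

Turf Algae is a producer → level 1.
Parrotfish eats Turf Algae → level 2.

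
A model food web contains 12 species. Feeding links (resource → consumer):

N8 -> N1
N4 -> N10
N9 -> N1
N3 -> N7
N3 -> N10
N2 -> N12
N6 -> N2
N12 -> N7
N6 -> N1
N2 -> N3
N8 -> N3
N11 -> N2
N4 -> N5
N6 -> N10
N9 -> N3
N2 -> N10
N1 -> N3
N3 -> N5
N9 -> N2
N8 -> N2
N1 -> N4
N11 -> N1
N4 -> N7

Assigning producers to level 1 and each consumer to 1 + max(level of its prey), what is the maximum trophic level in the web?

Producers (level 1): N8, N11, N9, N6.
N8 → N1 → N3 → N10 gives N10 level 4.
No species has a prey at level 4, so no species reaches level 5.

4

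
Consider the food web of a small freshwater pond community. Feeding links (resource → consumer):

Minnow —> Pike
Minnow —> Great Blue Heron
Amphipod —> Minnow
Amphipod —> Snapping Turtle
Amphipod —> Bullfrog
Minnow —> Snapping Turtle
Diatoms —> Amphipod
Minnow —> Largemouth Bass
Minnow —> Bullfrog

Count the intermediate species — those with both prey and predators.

2

Intermediate species (has both prey and predators): Amphipod, Minnow.
Count: 2.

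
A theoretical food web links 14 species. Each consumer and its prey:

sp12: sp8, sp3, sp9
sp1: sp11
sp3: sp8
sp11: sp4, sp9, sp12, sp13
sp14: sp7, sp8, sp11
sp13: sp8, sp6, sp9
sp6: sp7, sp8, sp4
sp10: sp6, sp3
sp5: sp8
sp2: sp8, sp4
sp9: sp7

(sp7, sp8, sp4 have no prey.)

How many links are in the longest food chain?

One longest chain: sp8 → sp3 → sp12 → sp11 → sp1.
It has 5 species and 4 links.

4 links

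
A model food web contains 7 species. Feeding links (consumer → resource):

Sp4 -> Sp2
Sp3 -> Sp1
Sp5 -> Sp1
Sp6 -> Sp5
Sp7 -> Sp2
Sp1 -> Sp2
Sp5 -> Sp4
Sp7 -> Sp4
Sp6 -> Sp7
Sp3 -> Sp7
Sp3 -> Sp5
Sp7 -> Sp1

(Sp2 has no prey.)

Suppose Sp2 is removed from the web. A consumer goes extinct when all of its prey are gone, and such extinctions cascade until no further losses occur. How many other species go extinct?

Remove Sp2.
Round 1: Sp1 (all prey gone), Sp4 (all prey gone) → extinct.
Round 2: Sp5 (all prey gone), Sp7 (all prey gone) → extinct.
Round 3: Sp3 (all prey gone), Sp6 (all prey gone) → extinct.
No further losses. Total secondary extinctions: 6.

6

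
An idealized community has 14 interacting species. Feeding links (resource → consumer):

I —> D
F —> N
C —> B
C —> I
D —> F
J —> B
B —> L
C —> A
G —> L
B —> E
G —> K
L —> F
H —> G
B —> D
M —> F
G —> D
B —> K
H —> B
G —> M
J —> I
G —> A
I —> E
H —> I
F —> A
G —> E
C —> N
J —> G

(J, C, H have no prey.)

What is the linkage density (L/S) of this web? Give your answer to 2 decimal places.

There are L = 27 links among S = 14 species.
L/S = 27/14 = 1.9286 ≈ 1.93.

L/S = 1.93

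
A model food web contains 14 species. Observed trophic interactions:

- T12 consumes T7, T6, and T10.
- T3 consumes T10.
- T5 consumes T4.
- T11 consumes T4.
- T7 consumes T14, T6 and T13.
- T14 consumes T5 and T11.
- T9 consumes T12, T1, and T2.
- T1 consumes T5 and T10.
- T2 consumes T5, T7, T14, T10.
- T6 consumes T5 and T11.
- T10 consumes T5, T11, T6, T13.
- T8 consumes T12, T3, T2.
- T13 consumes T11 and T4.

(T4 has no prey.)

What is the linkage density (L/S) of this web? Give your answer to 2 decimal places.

L/S = 2.21

There are L = 31 links among S = 14 species.
L/S = 31/14 = 2.2143 ≈ 2.21.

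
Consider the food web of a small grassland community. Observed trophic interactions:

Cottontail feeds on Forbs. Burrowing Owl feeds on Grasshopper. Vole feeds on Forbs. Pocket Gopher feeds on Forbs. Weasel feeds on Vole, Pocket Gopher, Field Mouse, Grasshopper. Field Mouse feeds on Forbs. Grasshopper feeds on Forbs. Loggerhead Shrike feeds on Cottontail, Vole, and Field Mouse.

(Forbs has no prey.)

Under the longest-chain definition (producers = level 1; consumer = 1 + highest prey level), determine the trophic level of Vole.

Forbs is a producer → level 1.
Vole eats Forbs → level 2.

Trophic level 2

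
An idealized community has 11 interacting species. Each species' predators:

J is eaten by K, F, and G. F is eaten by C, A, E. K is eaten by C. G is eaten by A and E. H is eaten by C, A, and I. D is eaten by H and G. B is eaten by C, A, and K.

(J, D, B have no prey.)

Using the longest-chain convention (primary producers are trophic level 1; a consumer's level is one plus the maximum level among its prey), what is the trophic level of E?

J is a producer → level 1.
F eats J → level 2.
E eats F (level 2); other prey at levels: G 2 → level 3.

Trophic level 3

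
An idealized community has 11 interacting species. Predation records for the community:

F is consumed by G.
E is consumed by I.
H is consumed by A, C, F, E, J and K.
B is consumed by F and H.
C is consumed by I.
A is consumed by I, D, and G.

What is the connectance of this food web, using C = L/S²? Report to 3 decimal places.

The web has S = 11 species and L = 14 feeding links.
C = L / S² = 14 / 121 = 0.1157 ≈ 0.116.

C = 0.116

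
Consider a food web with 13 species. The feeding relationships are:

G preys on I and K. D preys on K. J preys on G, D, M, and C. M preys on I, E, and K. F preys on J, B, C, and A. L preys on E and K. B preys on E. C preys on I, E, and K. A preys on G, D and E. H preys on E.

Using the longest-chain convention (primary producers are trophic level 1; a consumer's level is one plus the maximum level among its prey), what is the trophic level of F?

Trophic level 4

K is a producer → level 1.
C eats K (level 1); other prey at levels: I 1, E 1 → level 2.
J eats C (level 2); other prey at levels: G 2, D 2, M 2 → level 3.
F eats J (level 3); other prey at levels: B 2, C 2, A 3 → level 4.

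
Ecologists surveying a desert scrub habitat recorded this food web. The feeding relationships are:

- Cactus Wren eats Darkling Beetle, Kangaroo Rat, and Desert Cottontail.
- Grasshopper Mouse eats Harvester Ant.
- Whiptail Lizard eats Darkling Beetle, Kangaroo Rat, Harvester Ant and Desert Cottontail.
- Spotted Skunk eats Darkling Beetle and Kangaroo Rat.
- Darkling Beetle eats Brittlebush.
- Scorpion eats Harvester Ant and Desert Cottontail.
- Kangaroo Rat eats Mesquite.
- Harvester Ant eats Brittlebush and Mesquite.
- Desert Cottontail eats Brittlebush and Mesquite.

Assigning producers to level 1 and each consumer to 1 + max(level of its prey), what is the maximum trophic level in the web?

Producers (level 1): Mesquite, Brittlebush.
Mesquite → Kangaroo Rat → Spotted Skunk gives Spotted Skunk level 3.
No species has a prey at level 3, so no species reaches level 4.

3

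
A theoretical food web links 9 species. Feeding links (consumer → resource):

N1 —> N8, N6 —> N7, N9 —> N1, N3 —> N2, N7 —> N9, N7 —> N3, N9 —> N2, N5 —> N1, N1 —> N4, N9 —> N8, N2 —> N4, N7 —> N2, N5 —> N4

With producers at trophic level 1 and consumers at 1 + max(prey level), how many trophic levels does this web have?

5

Producers (level 1): N8, N4.
N4 → N2 → N9 → N7 → N6 gives N6 level 5.
No species has a prey at level 5, so no species reaches level 6.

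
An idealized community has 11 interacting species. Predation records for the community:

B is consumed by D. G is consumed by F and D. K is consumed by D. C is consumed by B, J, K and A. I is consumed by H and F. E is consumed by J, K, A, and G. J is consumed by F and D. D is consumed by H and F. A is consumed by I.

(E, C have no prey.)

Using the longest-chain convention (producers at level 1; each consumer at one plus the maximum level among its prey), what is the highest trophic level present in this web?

Producers (level 1): E, C.
E → G → D → F gives F level 4.
No species has a prey at level 4, so no species reaches level 5.

4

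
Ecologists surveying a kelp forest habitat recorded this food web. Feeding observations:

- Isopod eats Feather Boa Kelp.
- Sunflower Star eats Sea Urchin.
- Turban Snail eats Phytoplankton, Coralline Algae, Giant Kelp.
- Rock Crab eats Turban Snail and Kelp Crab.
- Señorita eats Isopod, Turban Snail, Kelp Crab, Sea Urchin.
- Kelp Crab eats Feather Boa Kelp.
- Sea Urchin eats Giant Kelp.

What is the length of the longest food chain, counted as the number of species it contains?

One longest chain: Feather Boa Kelp → Kelp Crab → Rock Crab.
It has 3 species and 2 links.

3 species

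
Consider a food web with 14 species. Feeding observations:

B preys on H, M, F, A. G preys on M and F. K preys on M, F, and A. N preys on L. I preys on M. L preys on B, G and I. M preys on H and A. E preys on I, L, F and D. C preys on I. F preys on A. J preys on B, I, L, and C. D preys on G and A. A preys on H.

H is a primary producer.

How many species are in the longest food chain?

One longest chain: H → A → M → I → L → N.
It has 6 species and 5 links.

6 species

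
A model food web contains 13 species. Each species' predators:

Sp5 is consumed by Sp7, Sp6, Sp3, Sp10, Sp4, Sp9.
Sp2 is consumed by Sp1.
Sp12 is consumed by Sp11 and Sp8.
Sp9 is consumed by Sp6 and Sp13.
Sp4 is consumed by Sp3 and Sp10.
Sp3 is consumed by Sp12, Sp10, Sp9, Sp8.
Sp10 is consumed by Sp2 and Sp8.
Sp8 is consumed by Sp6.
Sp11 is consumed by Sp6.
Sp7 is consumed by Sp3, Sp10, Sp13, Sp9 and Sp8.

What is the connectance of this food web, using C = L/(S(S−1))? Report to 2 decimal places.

The web has S = 13 species and L = 26 feeding links.
C = L / (S(S−1)) = 26 / 156 = 0.1667 ≈ 0.17.

C = 0.17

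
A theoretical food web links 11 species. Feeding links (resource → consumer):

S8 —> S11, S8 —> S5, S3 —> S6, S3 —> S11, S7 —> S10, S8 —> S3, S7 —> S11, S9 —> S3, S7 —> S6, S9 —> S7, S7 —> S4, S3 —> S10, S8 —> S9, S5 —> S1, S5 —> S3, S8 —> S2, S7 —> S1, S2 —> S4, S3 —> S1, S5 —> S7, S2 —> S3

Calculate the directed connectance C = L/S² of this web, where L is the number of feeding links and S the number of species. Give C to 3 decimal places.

C = 0.174

The web has S = 11 species and L = 21 feeding links.
C = L / S² = 21 / 121 = 0.1736 ≈ 0.174.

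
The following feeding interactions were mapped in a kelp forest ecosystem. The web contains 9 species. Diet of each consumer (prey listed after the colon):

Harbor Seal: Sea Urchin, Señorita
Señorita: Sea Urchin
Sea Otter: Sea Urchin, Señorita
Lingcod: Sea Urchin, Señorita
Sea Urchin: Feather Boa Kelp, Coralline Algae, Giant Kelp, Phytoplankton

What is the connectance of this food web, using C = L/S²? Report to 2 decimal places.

C = 0.14

The web has S = 9 species and L = 11 feeding links.
C = L / S² = 11 / 81 = 0.1358 ≈ 0.14.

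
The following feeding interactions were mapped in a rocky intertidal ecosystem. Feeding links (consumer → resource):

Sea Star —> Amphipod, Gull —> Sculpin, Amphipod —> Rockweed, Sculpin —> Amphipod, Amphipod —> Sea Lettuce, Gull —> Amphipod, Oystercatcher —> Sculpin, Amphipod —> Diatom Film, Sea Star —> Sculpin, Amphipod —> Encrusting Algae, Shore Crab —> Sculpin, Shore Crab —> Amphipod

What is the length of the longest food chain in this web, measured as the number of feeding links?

3 links

One longest chain: Diatom Film → Amphipod → Sculpin → Gull.
It has 4 species and 3 links.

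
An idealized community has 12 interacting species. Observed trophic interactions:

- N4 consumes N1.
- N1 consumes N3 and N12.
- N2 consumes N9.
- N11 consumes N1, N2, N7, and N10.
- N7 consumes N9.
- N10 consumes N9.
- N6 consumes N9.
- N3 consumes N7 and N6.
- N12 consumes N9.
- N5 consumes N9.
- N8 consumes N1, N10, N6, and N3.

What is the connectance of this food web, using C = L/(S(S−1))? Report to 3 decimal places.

The web has S = 12 species and L = 19 feeding links.
C = L / (S(S−1)) = 19 / 132 = 0.1439 ≈ 0.144.

C = 0.144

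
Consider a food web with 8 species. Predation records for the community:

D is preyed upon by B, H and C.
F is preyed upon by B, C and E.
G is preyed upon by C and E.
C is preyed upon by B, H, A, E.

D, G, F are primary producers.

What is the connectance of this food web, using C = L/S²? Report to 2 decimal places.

C = 0.19

The web has S = 8 species and L = 12 feeding links.
C = L / S² = 12 / 64 = 0.1875 ≈ 0.19.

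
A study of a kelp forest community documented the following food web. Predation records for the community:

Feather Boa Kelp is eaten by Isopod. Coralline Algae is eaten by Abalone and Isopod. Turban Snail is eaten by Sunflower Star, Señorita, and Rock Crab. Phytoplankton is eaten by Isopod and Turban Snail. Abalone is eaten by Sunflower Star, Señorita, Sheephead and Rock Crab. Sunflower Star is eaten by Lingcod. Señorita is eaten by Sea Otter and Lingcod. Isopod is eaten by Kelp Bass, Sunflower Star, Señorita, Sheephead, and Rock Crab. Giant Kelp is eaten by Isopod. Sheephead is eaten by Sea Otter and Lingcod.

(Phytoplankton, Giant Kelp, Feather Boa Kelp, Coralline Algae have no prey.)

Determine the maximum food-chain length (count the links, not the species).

One longest chain: Phytoplankton → Isopod → Sheephead → Sea Otter.
It has 4 species and 3 links.

3 links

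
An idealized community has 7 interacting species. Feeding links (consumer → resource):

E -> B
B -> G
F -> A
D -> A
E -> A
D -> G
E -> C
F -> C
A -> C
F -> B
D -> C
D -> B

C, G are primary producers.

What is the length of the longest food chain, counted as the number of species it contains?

One longest chain: C → A → E.
It has 3 species and 2 links.

3 species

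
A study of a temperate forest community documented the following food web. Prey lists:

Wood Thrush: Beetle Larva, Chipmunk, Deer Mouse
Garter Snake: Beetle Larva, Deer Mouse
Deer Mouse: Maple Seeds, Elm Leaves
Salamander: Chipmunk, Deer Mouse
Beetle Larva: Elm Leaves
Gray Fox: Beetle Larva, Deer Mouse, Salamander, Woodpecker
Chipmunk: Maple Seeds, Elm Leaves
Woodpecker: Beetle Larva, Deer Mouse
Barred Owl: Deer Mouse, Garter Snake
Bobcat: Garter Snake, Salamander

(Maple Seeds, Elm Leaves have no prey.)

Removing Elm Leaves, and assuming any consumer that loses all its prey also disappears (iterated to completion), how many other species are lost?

1

Remove Elm Leaves.
Round 1: Beetle Larva (all prey gone) → extinct.
No further losses. Total secondary extinctions: 1.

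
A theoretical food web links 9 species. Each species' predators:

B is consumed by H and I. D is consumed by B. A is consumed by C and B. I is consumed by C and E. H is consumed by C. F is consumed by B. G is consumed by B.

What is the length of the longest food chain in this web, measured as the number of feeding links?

3 links

One longest chain: F → B → I → C.
It has 4 species and 3 links.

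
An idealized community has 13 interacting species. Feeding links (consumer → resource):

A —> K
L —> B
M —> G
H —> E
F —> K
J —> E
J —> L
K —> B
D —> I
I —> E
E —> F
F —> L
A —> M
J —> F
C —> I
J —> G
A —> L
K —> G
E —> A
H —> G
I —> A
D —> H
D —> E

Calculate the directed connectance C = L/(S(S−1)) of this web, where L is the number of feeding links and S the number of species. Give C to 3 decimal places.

The web has S = 13 species and L = 23 feeding links.
C = L / (S(S−1)) = 23 / 156 = 0.1474 ≈ 0.147.

C = 0.147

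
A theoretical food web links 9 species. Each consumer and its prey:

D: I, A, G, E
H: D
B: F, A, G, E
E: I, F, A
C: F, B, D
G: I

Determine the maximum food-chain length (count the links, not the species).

3 links

One longest chain: I → G → D → H.
It has 4 species and 3 links.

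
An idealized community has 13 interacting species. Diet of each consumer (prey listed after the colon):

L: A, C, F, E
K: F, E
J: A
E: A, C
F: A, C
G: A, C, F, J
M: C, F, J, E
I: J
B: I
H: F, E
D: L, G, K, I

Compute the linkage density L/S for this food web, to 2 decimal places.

L/S = 2.08

There are L = 27 links among S = 13 species.
L/S = 27/13 = 2.0769 ≈ 2.08.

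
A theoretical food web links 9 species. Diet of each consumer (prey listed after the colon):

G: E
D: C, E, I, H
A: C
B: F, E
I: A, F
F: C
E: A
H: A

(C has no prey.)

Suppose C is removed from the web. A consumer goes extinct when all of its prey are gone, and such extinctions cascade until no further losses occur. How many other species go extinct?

Remove C.
Round 1: A (all prey gone), F (all prey gone) → extinct.
Round 2: E (all prey gone), I (all prey gone), H (all prey gone) → extinct.
Round 3: G (all prey gone), D (all prey gone), B (all prey gone) → extinct.
No further losses. Total secondary extinctions: 8.

8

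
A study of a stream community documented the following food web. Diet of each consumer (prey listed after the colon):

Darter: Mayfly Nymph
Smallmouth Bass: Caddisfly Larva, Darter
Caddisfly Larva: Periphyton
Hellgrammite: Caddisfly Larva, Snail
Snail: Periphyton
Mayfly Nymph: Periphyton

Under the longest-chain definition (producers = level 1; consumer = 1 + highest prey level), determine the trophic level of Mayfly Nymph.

Periphyton is a producer → level 1.
Mayfly Nymph eats Periphyton → level 2.

Trophic level 2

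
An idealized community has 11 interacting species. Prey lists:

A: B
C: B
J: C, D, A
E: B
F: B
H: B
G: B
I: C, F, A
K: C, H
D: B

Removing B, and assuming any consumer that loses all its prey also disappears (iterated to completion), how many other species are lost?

10

Remove B.
Round 1: C (all prey gone), G (all prey gone), F (all prey gone), D (all prey gone), H (all prey gone), A (all prey gone), E (all prey gone) → extinct.
Round 2: I (all prey gone), J (all prey gone), K (all prey gone) → extinct.
No further losses. Total secondary extinctions: 10.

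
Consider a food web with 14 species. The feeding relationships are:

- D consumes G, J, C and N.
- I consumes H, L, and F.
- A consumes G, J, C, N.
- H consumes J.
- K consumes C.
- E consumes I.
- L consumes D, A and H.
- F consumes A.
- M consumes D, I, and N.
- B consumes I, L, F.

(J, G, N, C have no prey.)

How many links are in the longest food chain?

4 links

One longest chain: J → A → F → I → E.
It has 5 species and 4 links.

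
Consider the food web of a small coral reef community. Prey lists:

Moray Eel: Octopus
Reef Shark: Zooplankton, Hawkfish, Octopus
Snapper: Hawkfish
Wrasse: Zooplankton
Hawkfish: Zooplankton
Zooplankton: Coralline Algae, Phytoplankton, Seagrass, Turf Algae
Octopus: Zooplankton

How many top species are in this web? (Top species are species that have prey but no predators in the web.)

Top species (has prey, but nothing eats it): Wrasse, Reef Shark, Snapper, Moray Eel.
Count: 4.

4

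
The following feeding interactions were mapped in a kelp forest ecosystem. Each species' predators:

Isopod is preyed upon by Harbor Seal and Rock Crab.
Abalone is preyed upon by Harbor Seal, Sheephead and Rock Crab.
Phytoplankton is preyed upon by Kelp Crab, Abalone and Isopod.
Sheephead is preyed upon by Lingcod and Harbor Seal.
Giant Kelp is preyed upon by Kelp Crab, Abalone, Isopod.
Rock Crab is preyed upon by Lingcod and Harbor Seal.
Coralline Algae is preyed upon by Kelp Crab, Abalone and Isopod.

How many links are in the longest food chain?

3 links

One longest chain: Coralline Algae → Abalone → Sheephead → Harbor Seal.
It has 4 species and 3 links.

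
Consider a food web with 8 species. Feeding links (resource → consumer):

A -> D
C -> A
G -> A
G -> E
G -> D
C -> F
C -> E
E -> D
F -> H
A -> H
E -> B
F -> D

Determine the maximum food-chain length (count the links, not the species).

2 links

One longest chain: C → F → H.
It has 3 species and 2 links.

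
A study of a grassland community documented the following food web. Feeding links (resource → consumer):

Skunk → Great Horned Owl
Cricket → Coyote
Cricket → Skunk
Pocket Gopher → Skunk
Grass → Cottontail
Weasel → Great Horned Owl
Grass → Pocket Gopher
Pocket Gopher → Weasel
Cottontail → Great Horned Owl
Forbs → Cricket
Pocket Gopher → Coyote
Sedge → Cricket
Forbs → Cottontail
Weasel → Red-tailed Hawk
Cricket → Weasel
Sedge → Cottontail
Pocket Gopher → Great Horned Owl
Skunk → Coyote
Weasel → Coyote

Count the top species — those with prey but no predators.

3

Top species (has prey, but nothing eats it): Coyote, Great Horned Owl, Red-tailed Hawk.
Count: 3.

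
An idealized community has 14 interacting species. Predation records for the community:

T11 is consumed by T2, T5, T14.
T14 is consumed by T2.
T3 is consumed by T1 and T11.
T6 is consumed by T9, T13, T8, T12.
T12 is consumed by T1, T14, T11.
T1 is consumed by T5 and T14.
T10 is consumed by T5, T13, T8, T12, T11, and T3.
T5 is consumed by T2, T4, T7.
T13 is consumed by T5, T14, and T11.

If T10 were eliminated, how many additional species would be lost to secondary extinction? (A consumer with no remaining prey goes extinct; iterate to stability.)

1

Remove T10.
Round 1: T3 (all prey gone) → extinct.
No further losses. Total secondary extinctions: 1.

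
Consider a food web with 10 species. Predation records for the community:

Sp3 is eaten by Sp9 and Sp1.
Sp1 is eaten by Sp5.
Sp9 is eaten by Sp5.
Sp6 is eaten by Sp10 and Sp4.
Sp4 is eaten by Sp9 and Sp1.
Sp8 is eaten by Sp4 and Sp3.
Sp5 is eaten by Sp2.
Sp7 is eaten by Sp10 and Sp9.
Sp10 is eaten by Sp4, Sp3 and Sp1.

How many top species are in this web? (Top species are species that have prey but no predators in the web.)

Top species (has prey, but nothing eats it): Sp2.
Count: 1.

1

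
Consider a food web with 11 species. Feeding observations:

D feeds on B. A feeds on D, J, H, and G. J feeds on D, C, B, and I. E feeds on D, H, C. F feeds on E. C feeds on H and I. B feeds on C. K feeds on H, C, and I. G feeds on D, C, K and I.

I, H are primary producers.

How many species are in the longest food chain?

One longest chain: I → C → B → D → G → A.
It has 6 species and 5 links.

6 species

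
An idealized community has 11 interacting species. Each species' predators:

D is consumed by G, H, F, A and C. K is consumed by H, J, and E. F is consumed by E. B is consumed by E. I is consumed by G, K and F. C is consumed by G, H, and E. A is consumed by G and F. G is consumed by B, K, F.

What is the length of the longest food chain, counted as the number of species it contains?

One longest chain: D → A → G → K → J.
It has 5 species and 4 links.

5 species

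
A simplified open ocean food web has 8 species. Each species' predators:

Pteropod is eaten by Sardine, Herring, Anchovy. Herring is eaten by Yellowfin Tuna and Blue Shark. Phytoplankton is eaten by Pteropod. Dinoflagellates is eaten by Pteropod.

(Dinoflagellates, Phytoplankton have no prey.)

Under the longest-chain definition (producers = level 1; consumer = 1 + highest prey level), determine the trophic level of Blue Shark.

Dinoflagellates is a producer → level 1.
Pteropod eats Dinoflagellates (level 1); other prey at levels: Phytoplankton 1 → level 2.
Herring eats Pteropod → level 3.
Blue Shark eats Herring → level 4.

Trophic level 4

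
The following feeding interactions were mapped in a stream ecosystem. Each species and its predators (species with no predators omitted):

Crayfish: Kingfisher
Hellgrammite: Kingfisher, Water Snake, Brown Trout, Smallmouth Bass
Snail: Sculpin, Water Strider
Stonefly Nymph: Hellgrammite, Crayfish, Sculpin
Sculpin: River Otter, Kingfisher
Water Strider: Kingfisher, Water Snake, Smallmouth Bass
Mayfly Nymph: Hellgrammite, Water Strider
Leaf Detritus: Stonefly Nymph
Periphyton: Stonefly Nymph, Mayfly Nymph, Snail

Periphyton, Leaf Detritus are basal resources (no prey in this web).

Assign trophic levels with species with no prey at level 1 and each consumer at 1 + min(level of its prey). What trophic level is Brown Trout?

Periphyton has no prey (basal) → level 1.
Stonefly Nymph eats Periphyton → level 2.
Hellgrammite eats Stonefly Nymph → level 3.
Brown Trout eats Hellgrammite → level 4.
No prey of Brown Trout is below level 3, so 4 is the minimum.

Trophic level 4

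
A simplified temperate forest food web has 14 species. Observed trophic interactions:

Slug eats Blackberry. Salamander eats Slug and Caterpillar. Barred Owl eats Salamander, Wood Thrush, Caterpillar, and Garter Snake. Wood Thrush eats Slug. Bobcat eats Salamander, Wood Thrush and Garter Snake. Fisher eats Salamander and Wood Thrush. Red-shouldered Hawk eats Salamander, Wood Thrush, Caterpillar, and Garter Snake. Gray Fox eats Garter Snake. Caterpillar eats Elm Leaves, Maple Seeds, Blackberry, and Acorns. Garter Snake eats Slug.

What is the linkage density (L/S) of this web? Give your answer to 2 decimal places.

L/S = 1.64

There are L = 23 links among S = 14 species.
L/S = 23/14 = 1.6429 ≈ 1.64.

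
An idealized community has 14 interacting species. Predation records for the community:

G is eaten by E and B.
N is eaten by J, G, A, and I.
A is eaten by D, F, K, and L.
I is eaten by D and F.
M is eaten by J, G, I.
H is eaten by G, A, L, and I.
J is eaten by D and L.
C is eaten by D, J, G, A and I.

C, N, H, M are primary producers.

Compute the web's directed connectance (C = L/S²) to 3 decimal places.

The web has S = 14 species and L = 26 feeding links.
C = L / S² = 26 / 196 = 0.1327 ≈ 0.133.

C = 0.133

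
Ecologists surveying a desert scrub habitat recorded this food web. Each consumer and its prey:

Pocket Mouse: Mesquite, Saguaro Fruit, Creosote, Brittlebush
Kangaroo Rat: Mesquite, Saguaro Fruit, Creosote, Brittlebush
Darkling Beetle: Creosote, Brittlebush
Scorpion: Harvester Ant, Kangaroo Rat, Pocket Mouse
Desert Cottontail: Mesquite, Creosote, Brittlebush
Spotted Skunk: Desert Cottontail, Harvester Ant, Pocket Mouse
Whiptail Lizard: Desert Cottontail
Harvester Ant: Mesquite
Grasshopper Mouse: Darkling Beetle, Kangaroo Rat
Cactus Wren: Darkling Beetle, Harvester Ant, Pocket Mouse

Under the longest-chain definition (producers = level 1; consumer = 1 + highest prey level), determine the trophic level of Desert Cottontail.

Trophic level 2

Mesquite is a producer → level 1.
Desert Cottontail eats Mesquite (level 1); other prey at levels: Creosote 1, Brittlebush 1 → level 2.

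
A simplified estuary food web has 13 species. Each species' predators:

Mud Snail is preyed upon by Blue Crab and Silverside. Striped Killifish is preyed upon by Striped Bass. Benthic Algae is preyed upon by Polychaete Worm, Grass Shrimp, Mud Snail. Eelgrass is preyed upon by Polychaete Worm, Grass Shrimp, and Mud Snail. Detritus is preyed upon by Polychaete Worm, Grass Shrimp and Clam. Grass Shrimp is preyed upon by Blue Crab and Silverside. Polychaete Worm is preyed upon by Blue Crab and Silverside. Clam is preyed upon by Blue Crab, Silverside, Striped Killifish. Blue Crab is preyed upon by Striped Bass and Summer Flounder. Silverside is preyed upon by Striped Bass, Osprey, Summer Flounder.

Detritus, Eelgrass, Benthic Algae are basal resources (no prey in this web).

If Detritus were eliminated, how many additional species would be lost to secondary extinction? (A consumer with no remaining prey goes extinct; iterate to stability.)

Remove Detritus.
Round 1: Clam (all prey gone) → extinct.
Round 2: Striped Killifish (all prey gone) → extinct.
No further losses. Total secondary extinctions: 2.

2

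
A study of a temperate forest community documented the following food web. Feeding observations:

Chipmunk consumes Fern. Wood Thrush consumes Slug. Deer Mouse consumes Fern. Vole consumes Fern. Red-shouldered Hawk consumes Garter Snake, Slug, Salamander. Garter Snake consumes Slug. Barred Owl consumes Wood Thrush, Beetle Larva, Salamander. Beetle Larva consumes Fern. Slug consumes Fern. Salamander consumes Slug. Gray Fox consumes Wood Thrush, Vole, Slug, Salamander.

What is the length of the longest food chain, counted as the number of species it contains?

4 species

One longest chain: Fern → Slug → Garter Snake → Red-shouldered Hawk.
It has 4 species and 3 links.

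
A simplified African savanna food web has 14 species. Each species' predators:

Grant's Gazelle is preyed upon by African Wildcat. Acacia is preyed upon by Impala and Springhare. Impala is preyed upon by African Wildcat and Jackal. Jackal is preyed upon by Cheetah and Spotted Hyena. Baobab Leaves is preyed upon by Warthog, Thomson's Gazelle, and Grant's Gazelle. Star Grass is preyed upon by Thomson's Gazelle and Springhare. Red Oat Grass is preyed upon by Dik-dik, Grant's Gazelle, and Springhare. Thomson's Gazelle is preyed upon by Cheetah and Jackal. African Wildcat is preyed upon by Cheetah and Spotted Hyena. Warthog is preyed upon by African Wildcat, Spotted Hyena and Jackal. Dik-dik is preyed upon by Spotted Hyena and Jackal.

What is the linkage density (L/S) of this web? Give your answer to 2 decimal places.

L/S = 1.71

There are L = 24 links among S = 14 species.
L/S = 24/14 = 1.7143 ≈ 1.71.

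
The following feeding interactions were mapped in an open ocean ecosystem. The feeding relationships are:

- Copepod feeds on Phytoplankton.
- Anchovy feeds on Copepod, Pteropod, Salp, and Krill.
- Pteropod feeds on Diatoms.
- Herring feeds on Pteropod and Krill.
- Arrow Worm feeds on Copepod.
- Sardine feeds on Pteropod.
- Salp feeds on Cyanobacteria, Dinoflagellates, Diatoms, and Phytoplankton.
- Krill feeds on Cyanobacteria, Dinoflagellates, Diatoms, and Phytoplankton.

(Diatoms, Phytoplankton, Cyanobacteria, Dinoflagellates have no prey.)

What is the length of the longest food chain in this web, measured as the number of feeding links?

2 links

One longest chain: Diatoms → Krill → Herring.
It has 3 species and 2 links.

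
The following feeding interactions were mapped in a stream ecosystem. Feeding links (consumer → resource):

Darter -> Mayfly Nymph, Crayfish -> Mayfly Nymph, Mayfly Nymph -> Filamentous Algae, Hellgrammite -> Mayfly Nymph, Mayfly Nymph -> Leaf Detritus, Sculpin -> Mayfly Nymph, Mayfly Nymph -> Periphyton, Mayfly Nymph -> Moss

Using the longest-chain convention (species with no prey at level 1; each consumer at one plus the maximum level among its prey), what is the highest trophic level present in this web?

Basal resources (level 1): Leaf Detritus, Periphyton, Moss, Filamentous Algae.
Leaf Detritus → Mayfly Nymph → Crayfish gives Crayfish level 3.
No species has a prey at level 3, so no species reaches level 4.

3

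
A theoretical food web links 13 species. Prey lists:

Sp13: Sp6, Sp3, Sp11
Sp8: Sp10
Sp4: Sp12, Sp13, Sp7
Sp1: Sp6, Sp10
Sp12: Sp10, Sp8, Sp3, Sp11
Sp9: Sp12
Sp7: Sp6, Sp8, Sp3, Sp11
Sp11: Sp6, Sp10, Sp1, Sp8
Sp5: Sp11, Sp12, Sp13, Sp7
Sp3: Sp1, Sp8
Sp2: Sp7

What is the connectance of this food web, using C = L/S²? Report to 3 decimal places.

C = 0.172

The web has S = 13 species and L = 29 feeding links.
C = L / S² = 29 / 169 = 0.1716 ≈ 0.172.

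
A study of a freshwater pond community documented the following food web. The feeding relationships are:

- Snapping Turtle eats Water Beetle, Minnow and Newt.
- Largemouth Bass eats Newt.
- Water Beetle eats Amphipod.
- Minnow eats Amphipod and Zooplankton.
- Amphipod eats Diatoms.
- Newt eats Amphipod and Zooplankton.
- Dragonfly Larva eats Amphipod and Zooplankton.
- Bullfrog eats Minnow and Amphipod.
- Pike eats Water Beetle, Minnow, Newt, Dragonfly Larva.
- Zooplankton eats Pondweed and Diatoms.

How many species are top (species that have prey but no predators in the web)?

4

Top species (has prey, but nothing eats it): Largemouth Bass, Bullfrog, Pike, Snapping Turtle.
Count: 4.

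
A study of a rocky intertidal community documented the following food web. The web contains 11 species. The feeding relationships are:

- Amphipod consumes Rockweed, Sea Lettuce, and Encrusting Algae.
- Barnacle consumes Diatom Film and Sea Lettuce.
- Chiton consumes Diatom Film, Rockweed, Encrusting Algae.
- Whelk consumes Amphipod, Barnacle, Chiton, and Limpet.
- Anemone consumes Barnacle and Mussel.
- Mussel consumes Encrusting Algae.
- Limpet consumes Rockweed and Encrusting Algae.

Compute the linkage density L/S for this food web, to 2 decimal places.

L/S = 1.55

There are L = 17 links among S = 11 species.
L/S = 17/11 = 1.5455 ≈ 1.55.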